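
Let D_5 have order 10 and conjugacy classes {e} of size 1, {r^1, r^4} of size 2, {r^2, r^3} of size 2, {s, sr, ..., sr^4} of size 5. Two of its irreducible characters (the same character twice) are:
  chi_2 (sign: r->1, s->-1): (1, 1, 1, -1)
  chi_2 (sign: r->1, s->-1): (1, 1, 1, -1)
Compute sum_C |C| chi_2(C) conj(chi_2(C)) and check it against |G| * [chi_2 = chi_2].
Sum = 10 = |G| = 10; so <chi_2, chi_2> = 1 (norm-1 confirms irreducibility).

Why: Compute term by term over conjugacy classes (|C| * chi_2(C) * conj(chi_2(C))):
  1*(1)*conj(1) + 2*(1)*conj(1) + 2*(1)*conj(1) + 5*(-1)*conj(-1)
  = (1) + (2) + (2) + (5)
  = 10.
Dividing by |G| = 10 gives 10/10 = 1, matching the row-orthogonality relation <chi_2, chi_2> = [chi_2 = chi_2].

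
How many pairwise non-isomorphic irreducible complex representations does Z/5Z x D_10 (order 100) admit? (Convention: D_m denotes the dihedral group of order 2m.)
40

The number of irreducible complex representations of a finite group equals its number of conjugacy classes. For a direct product, #classes(G x H) = #classes(G) * #classes(H). Z/5Z has 5 classes (abelian), D_10 has 8 classes, so 5 * 8 = 40, so Z/5Z x D_10 (order 100) has exactly 40 irreducible complex representations.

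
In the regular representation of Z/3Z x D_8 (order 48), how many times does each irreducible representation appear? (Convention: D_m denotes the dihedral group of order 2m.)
Each irreducible V_i of dimension d_i appears with multiplicity d_i, i.e. rho_reg = (direct sum over all irreducibles V_i) d_i V_i. The irreducible dimensions for Z/3Z x D_8 are 1, 1, 1, 1, 1, 1, 1, 1, 1, 1, 1, 1, 2, 2, 2, 2, 2, 2, 2, 2, 2: 12 irreducibles of dimension 1, each with multiplicity 1; 9 irreducibles of dimension 2, each with multiplicity 2. Total dimension 12*1*1 + 9*2*2 = 48 = |G|.

Derivation: General theorem: in the regular representation of a finite group G, each irreducible appears with multiplicity equal to its dimension. Check: dim(rho_reg) = sum d_i^2 = 1 + 1 + 1 + 1 + 1 + 1 + 1 + 1 + 1 + 1 + 1 + 1 + 4 + 4 + 4 + 4 + 4 + 4 + 4 + 4 + 4 = 48 = |G|.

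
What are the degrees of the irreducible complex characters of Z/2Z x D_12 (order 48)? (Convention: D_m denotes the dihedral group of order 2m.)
Dimensions: 1, 1, 1, 1, 1, 1, 1, 1, 2, 2, 2, 2, 2, 2, 2, 2, 2, 2

Working: There are 18 irreducibles (= number of conjugacy classes). Their dimensions d_i satisfy sum d_i^2 = |G| = 48: 1 + 1 + 1 + 1 + 1 + 1 + 1 + 1 + 4 + 4 + 4 + 4 + 4 + 4 + 4 + 4 + 4 + 4 = 48. (For the product with Z/2Z: each of the 2 1-dim characters of Z/2Z tensors with each irrep of D_12, giving 2 copies of each D_12-dimension.)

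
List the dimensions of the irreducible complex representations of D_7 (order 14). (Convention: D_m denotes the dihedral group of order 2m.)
Dimensions: 1, 1, 2, 2, 2

Justification: There are 5 irreducibles (= number of conjugacy classes). Their dimensions d_i satisfy sum d_i^2 = |G| = 14: 1 + 1 + 4 + 4 + 4 = 14.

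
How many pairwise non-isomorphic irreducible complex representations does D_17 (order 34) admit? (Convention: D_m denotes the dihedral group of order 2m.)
10

Working: The number of irreducible complex representations of a finite group equals its number of conjugacy classes. D_17 has 10 conjugacy classes ((n+3)/2 for n odd), so D_17 (order 34) has exactly 10 irreducible complex representations.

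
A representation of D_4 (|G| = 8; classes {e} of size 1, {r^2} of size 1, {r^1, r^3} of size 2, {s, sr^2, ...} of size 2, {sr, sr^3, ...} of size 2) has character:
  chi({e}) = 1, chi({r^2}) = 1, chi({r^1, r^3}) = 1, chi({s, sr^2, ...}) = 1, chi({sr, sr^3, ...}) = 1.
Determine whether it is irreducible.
Irreducible: <chi, chi> = 1.

Details: <chi, chi> = (1/|G|) sum_C |C| * |chi(C)|^2 = (1/8)[1*|1|^2 + 1*|1|^2 + 2*|1|^2 + 2*|1|^2 + 2*|1|^2]
  = (1/8)[(1) + (1) + (2) + (2) + (2)] = 8/8 = 1.
A character is irreducible iff <chi, chi> = 1, so this representation is irreducible.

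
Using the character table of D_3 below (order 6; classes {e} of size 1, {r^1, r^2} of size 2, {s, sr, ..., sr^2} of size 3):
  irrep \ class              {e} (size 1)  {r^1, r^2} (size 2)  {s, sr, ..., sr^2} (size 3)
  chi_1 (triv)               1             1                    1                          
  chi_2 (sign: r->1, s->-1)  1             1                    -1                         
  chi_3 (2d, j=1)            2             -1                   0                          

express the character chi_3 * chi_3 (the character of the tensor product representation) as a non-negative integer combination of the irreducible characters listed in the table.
chi_3 tensor chi_3 = chi_1 + chi_2 + chi_3 (all other irreducibles have multiplicity 0).

Explanation: The character of a tensor product is the pointwise product (chi_3 * chi_3)(C) = chi_3(C) * chi_3(C):
  {e}: (2)*(2), {r^1, r^2}: (-1)*(-1), {s, sr, ..., sr^2}: (0)*(0)
so (chi_3 * chi_3) takes values
  {e} -> 4, {r^1, r^2} -> 1, {s, sr, ..., sr^2} -> 0.
Now take the inner product of this character with each irreducible chi from the table, <chi_3*chi_3, chi> = (1/6) sum_C |C| (chi_3*chi_3)(C) conj(chi(C)):
  <chi_3*chi_3, chi_1> = (1/6)[1*(4)*conj(1) + 2*(1)*conj(1) + 3*(0)*conj(1)]
      = (1/6)[(4) + (2) + (0)] = 6/6 = 1
  <chi_3*chi_3, chi_2> = (1/6)[1*(4)*conj(1) + 2*(1)*conj(1) + 3*(0)*conj(-1)]
      = (1/6)[(4) + (2) + (0)] = 6/6 = 1
  <chi_3*chi_3, chi_3> = (1/6)[1*(4)*conj(2) + 2*(1)*conj(-1) + 3*(0)*conj(0)]
      = (1/6)[(8) + (-2) + (0)] = 6/6 = 1
Hence the multiplicities are chi_1: 1, chi_2: 1, chi_3: 1. Dimension check: dim(chi_3)*dim(chi_3) = 2*2 = 4 and sum (mult * dim) = 1*1 + 1*1 + 1*2 = 4.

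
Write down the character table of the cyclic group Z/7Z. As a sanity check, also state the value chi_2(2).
Character table of Z/7Z (irreps indexed chi_0,...,chi_6 with chi_k(m) = zeta_7^(k*m), zeta_7 = exp(2*pi*i/7)):
  irrep \ class  {0} (size 1)  {1} (size 1)    {2} (size 1)    {3} (size 1)    {4} (size 1)    {5} (size 1)    {6} (size 1)  
  chi_0          1             1               1               1               1               1               1             
  chi_1          1             exp(2*I*pi/7)   exp(4*I*pi/7)   exp(6*I*pi/7)   exp(-6*I*pi/7)  exp(-4*I*pi/7)  exp(-2*I*pi/7)
  chi_2          1             exp(4*I*pi/7)   exp(-6*I*pi/7)  exp(-2*I*pi/7)  exp(2*I*pi/7)   exp(6*I*pi/7)   exp(-4*I*pi/7)
  chi_3          1             exp(6*I*pi/7)   exp(-2*I*pi/7)  exp(4*I*pi/7)   exp(-4*I*pi/7)  exp(2*I*pi/7)   exp(-6*I*pi/7)
  chi_4          1             exp(-6*I*pi/7)  exp(2*I*pi/7)   exp(-4*I*pi/7)  exp(4*I*pi/7)   exp(-2*I*pi/7)  exp(6*I*pi/7) 
  chi_5          1             exp(-4*I*pi/7)  exp(6*I*pi/7)   exp(2*I*pi/7)   exp(-2*I*pi/7)  exp(-6*I*pi/7)  exp(4*I*pi/7) 
  chi_6          1             exp(-2*I*pi/7)  exp(-4*I*pi/7)  exp(-6*I*pi/7)  exp(6*I*pi/7)   exp(4*I*pi/7)   exp(2*I*pi/7) 

Spot check: chi_2(2) = zeta_7^(2*2) = zeta_7^4 = exp(-6*I*pi/7).

Solution. Z/7Z is abelian, so all 7 irreducible complex representations are 1-dimensional. They are given by chi_k(m) = zeta_7^(k*m) for k = 0,...,6. Row orthogonality: sum_m chi_k(m) conj(chi_l(m)) = 7 * [k = l].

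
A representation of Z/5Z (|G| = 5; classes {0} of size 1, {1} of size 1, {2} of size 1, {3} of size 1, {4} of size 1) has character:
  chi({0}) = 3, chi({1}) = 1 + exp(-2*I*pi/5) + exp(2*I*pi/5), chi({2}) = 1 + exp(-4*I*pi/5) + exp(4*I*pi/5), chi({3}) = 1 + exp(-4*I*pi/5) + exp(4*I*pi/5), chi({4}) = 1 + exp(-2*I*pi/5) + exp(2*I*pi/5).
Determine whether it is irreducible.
Not irreducible (reducible): <chi, chi> = 3 > 1.

Details: <chi, chi> = (1/|G|) sum_C |C| * |chi(C)|^2 = (1/5)[1*|3|^2 + 1*|1 + exp(-2*I*pi/5) + exp(2*I*pi/5)|^2 + 1*|1 + exp(-4*I*pi/5) + exp(4*I*pi/5)|^2 + 1*|1 + exp(-4*I*pi/5) + exp(4*I*pi/5)|^2 + 1*|1 + exp(-2*I*pi/5) + exp(2*I*pi/5)|^2]
  = (1/5)[(9) + (3 + 2*exp(-2*I*pi/5) + exp(-4*I*pi/5) + exp(4*I*pi/5) + 2*exp(2*I*pi/5)) + (3 + 2*exp(-4*I*pi/5) + exp(-2*I*pi/5) + exp(2*I*pi/5) + 2*exp(4*I*pi/5)) + (3 + 2*exp(-4*I*pi/5) + exp(-2*I*pi/5) + exp(2*I*pi/5) + 2*exp(4*I*pi/5)) + (3 + 2*exp(-2*I*pi/5) + exp(-4*I*pi/5) + exp(4*I*pi/5) + 2*exp(2*I*pi/5))] = 15/5 = 3.
(Exp terms are combined using exp(i*s)*conj(exp(i*t)) = exp(i*(s-t)), and sums of them are collapsed using the identity that for every m > 1 the m distinct m-th roots of unity sum to 0, e.g. 1 + exp(2*I*pi/3) + exp(-2*I*pi/3) = 0.)
A character is irreducible iff <chi, chi> = 1, so this representation is reducible.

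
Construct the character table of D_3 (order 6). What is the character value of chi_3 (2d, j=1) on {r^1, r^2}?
Conjugacy classes: {e} of size 1, {r^1, r^2} of size 2, {s, sr, ..., sr^2} of size 3.
Character table:
  irrep \ class              {e} (size 1)  {r^1, r^2} (size 2)  {s, sr, ..., sr^2} (size 3)
  chi_1 (triv)               1             1                    1                          
  chi_2 (sign: r->1, s->-1)  1             1                    -1                         
  chi_3 (2d, j=1)            2             -1                   0                          

Spot check: chi_3 (2d, j=1) on {r^1, r^2} = -1.

Why: D_3 has order 2*3 = 6 with 3 conjugacy classes, hence 3 irreducibles. Sum of squared dims 1 + 1 + 4 = 6 = |G|. Linear characters come from the abelianisation; the 2-dimensional irreps have character r^k -> 2*cos(2*pi*j*k/3), reflections -> 0.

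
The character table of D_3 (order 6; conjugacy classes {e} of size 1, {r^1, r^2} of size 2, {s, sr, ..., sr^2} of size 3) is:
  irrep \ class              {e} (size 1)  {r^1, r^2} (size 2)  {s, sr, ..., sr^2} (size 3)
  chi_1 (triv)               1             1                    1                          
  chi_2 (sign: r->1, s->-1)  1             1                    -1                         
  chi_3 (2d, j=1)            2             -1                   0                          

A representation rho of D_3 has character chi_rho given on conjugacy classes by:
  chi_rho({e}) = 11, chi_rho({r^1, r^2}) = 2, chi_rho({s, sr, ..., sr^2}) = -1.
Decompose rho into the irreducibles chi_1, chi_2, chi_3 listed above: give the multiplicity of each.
Multiplicities: chi_1: 2, chi_2: 3, chi_3: 3.

Justification: Use <chi_rho, chi> = (1/|G|) sum_C |C| * chi_rho(C) * conj(chi(C)) with |G| = 6 for each irreducible chi in the table:
  <chi_rho, chi_1> = (1/6)[1*(11)*conj(1) + 2*(2)*conj(1) + 3*(-1)*conj(1)]
      = (1/6)[(11) + (4) + (-3)] = 12/6 = 2
  <chi_rho, chi_2> = (1/6)[1*(11)*conj(1) + 2*(2)*conj(1) + 3*(-1)*conj(-1)]
      = (1/6)[(11) + (4) + (3)] = 18/6 = 3
  <chi_rho, chi_3> = (1/6)[1*(11)*conj(2) + 2*(2)*conj(-1) + 3*(-1)*conj(0)]
      = (1/6)[(22) + (-4) + (0)] = 18/6 = 3
Dimension check: dim(rho) = sum (mult * dim) = 2*1 + 3*1 + 3*2 = 11 = chi_rho(e) = 11.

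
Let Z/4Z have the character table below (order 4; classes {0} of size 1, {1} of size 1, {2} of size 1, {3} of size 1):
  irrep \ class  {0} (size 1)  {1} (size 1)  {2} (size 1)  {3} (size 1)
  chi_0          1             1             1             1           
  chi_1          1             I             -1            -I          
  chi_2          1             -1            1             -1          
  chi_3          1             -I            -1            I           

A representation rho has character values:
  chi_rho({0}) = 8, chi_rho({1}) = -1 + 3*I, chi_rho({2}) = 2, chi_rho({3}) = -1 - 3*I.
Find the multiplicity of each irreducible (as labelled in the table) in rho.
Multiplicities: chi_0: 2, chi_1: 3, chi_2: 3, chi_3: 0.

Reasoning: Use <chi_rho, chi> = (1/|G|) sum_C |C| * chi_rho(C) * conj(chi(C)) with |G| = 4 for each irreducible chi in the table:
  <chi_rho, chi_0> = (1/4)[1*(8)*conj(1) + 1*(-1 + 3*I)*conj(1) + 1*(2)*conj(1) + 1*(-1 - 3*I)*conj(1)]
      = (1/4)[(8) + (-1 + 3*I) + (2) + (-1 - 3*I)] = 8/4 = 2
  <chi_rho, chi_1> = (1/4)[1*(8)*conj(1) + 1*(-1 + 3*I)*conj(I) + 1*(2)*conj(-1) + 1*(-1 - 3*I)*conj(-I)]
      = (1/4)[(8) + (3 + I) + (-2) + (3 - I)] = 12/4 = 3
  <chi_rho, chi_2> = (1/4)[1*(8)*conj(1) + 1*(-1 + 3*I)*conj(-1) + 1*(2)*conj(1) + 1*(-1 - 3*I)*conj(-1)]
      = (1/4)[(8) + (1 - 3*I) + (2) + (1 + 3*I)] = 12/4 = 3
  <chi_rho, chi_3> = (1/4)[1*(8)*conj(1) + 1*(-1 + 3*I)*conj(-I) + 1*(2)*conj(-1) + 1*(-1 - 3*I)*conj(I)]
      = (1/4)[(8) + (-3 - I) + (-2) + (-3 + I)] = 0/4 = 0
(Exp terms are combined using exp(i*s)*conj(exp(i*t)) = exp(i*(s-t)), and sums of them are collapsed using the identity that for every m > 1 the m distinct m-th roots of unity sum to 0, e.g. 1 + exp(2*I*pi/3) + exp(-2*I*pi/3) = 0.)
Dimension check: dim(rho) = sum (mult * dim) = 2*1 + 3*1 + 3*1 + 0*1 = 8 = chi_rho(e) = 8.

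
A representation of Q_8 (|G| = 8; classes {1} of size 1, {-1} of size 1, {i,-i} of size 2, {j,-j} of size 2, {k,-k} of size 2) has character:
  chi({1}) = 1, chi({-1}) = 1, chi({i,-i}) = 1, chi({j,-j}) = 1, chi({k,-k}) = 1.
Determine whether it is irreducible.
Irreducible: <chi, chi> = 1.

Working: <chi, chi> = (1/|G|) sum_C |C| * |chi(C)|^2 = (1/8)[1*|1|^2 + 1*|1|^2 + 2*|1|^2 + 2*|1|^2 + 2*|1|^2]
  = (1/8)[(1) + (1) + (2) + (2) + (2)] = 8/8 = 1.
A character is irreducible iff <chi, chi> = 1, so this representation is irreducible.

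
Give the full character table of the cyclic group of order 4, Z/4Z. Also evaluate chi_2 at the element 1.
Character table of Z/4Z (irreps indexed chi_0,...,chi_3 with chi_k(m) = zeta_4^(k*m), zeta_4 = exp(2*pi*i/4)):
  irrep \ class  {0} (size 1)  {1} (size 1)  {2} (size 1)  {3} (size 1)
  chi_0          1             1             1             1           
  chi_1          1             I             -1            -I          
  chi_2          1             -1            1             -1          
  chi_3          1             -I            -1            I           

Spot check: chi_2(1) = zeta_4^(2*1) = zeta_4^2 = -1.

Details: Z/4Z is abelian, so all 4 irreducible complex representations are 1-dimensional. They are given by chi_k(m) = zeta_4^(k*m) for k = 0,...,3. Row orthogonality: sum_m chi_k(m) conj(chi_l(m)) = 4 * [k = l].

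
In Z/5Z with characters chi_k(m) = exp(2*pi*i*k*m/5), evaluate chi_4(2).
chi_4(2) = zeta_5^8 = exp(-4*I*pi/5)

Derivation: chi_4(2) = zeta_5^(4*2) = zeta_5^8. Since zeta_5^5 = 1, this equals zeta_5^3 = exp(2*pi*i*3/5) = exp(-4*I*pi/5).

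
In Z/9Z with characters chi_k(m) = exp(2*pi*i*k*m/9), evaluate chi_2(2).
chi_2(2) = zeta_9^4 = exp(8*I*pi/9)

Proof sketch: chi_2(2) = zeta_9^(2*2) = zeta_9^4. Since zeta_9^9 = 1, this equals zeta_9^4 = exp(2*pi*i*4/9) = exp(8*I*pi/9).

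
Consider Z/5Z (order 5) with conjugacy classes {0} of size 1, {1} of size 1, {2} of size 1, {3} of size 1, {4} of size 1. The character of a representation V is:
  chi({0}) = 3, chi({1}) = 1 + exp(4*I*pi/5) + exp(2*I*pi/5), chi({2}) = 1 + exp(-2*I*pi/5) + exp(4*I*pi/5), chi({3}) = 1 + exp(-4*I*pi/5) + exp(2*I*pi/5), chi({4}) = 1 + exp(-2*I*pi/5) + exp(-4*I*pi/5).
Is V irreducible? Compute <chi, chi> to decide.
Not irreducible (reducible): <chi, chi> = 3 > 1.

Details: <chi, chi> = (1/|G|) sum_C |C| * |chi(C)|^2 = (1/5)[1*|3|^2 + 1*|1 + exp(4*I*pi/5) + exp(2*I*pi/5)|^2 + 1*|1 + exp(-2*I*pi/5) + exp(4*I*pi/5)|^2 + 1*|1 + exp(-4*I*pi/5) + exp(2*I*pi/5)|^2 + 1*|1 + exp(-2*I*pi/5) + exp(-4*I*pi/5)|^2]
  = (1/5)[(9) + (3 + 2*exp(-2*I*pi/5) + exp(-4*I*pi/5) + exp(4*I*pi/5) + 2*exp(2*I*pi/5)) + (3 + 2*exp(-4*I*pi/5) + exp(-2*I*pi/5) + exp(2*I*pi/5) + 2*exp(4*I*pi/5)) + (3 + 2*exp(-4*I*pi/5) + exp(-2*I*pi/5) + exp(2*I*pi/5) + 2*exp(4*I*pi/5)) + (3 + 2*exp(-2*I*pi/5) + exp(-4*I*pi/5) + exp(4*I*pi/5) + 2*exp(2*I*pi/5))] = 15/5 = 3.
(Exp terms are combined using exp(i*s)*conj(exp(i*t)) = exp(i*(s-t)), and sums of them are collapsed using the identity that for every m > 1 the m distinct m-th roots of unity sum to 0, e.g. 1 + exp(2*I*pi/3) + exp(-2*I*pi/3) = 0.)
A character is irreducible iff <chi, chi> = 1, so this representation is reducible.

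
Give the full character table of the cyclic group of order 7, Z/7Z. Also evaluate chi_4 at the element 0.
Character table of Z/7Z (irreps indexed chi_0,...,chi_6 with chi_k(m) = zeta_7^(k*m), zeta_7 = exp(2*pi*i/7)):
  irrep \ class  {0} (size 1)  {1} (size 1)    {2} (size 1)    {3} (size 1)    {4} (size 1)    {5} (size 1)    {6} (size 1)  
  chi_0          1             1               1               1               1               1               1             
  chi_1          1             exp(2*I*pi/7)   exp(4*I*pi/7)   exp(6*I*pi/7)   exp(-6*I*pi/7)  exp(-4*I*pi/7)  exp(-2*I*pi/7)
  chi_2          1             exp(4*I*pi/7)   exp(-6*I*pi/7)  exp(-2*I*pi/7)  exp(2*I*pi/7)   exp(6*I*pi/7)   exp(-4*I*pi/7)
  chi_3          1             exp(6*I*pi/7)   exp(-2*I*pi/7)  exp(4*I*pi/7)   exp(-4*I*pi/7)  exp(2*I*pi/7)   exp(-6*I*pi/7)
  chi_4          1             exp(-6*I*pi/7)  exp(2*I*pi/7)   exp(-4*I*pi/7)  exp(4*I*pi/7)   exp(-2*I*pi/7)  exp(6*I*pi/7) 
  chi_5          1             exp(-4*I*pi/7)  exp(6*I*pi/7)   exp(2*I*pi/7)   exp(-2*I*pi/7)  exp(-6*I*pi/7)  exp(4*I*pi/7) 
  chi_6          1             exp(-2*I*pi/7)  exp(-4*I*pi/7)  exp(-6*I*pi/7)  exp(6*I*pi/7)   exp(4*I*pi/7)   exp(2*I*pi/7) 

Spot check: chi_4(0) = zeta_7^(4*0) = zeta_7^0 = 1.

Z/7Z is abelian, so all 7 irreducible complex representations are 1-dimensional. They are given by chi_k(m) = zeta_7^(k*m) for k = 0,...,6. Row orthogonality: sum_m chi_k(m) conj(chi_l(m)) = 7 * [k = l].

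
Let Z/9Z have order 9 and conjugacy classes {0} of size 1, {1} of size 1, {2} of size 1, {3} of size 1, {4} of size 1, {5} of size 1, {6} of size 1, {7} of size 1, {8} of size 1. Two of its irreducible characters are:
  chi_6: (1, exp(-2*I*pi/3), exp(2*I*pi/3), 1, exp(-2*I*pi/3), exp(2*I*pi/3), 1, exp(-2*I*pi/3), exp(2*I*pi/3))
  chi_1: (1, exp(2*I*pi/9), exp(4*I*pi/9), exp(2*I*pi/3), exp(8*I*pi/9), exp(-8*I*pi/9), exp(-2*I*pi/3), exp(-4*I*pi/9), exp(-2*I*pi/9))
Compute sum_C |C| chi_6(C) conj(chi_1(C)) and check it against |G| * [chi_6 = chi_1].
Sum = 0; so <chi_6, chi_1> = 0 (distinct irreducibles are orthogonal).

Derivation: Compute term by term over conjugacy classes (|C| * chi_6(C) * conj(chi_1(C))):
  1*(1)*conj(1) + 1*(exp(-2*I*pi/3))*conj(exp(2*I*pi/9)) + 1*(exp(2*I*pi/3))*conj(exp(4*I*pi/9)) + 1*(1)*conj(exp(2*I*pi/3)) + 1*(exp(-2*I*pi/3))*conj(exp(8*I*pi/9)) + 1*(exp(2*I*pi/3))*conj(exp(-8*I*pi/9)) + 1*(1)*conj(exp(-2*I*pi/3)) + 1*(exp(-2*I*pi/3))*conj(exp(-4*I*pi/9)) + 1*(exp(2*I*pi/3))*conj(exp(-2*I*pi/9))
  = (1) + (exp(-8*I*pi/9)) + (exp(2*I*pi/9)) + (exp(-2*I*pi/3)) + (exp(4*I*pi/9)) + (exp(-4*I*pi/9)) + (exp(2*I*pi/3)) + (exp(-2*I*pi/9)) + (exp(8*I*pi/9))
  = 0.
(Exp terms are combined using exp(i*s)*conj(exp(i*t)) = exp(i*(s-t)), and sums of them are collapsed using the identity that for every m > 1 the m distinct m-th roots of unity sum to 0, e.g. 1 + exp(2*I*pi/3) + exp(-2*I*pi/3) = 0.)
Dividing by |G| = 9 gives 0/9 = 0, matching the row-orthogonality relation <chi_6, chi_1> = [chi_6 = chi_1].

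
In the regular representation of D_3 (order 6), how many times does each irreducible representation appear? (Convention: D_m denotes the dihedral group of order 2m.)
Each irreducible V_i of dimension d_i appears with multiplicity d_i, i.e. rho_reg = (direct sum over all irreducibles V_i) d_i V_i. The irreducible dimensions for D_3 are 1, 1, 2: 2 irreducibles of dimension 1, each with multiplicity 1; 1 irreducible of dimension 2, with multiplicity 2. Total dimension 2*1*1 + 1*2*2 = 6 = |G|.

Working: General theorem: in the regular representation of a finite group G, each irreducible appears with multiplicity equal to its dimension. Check: dim(rho_reg) = sum d_i^2 = 1 + 1 + 4 = 6 = |G|.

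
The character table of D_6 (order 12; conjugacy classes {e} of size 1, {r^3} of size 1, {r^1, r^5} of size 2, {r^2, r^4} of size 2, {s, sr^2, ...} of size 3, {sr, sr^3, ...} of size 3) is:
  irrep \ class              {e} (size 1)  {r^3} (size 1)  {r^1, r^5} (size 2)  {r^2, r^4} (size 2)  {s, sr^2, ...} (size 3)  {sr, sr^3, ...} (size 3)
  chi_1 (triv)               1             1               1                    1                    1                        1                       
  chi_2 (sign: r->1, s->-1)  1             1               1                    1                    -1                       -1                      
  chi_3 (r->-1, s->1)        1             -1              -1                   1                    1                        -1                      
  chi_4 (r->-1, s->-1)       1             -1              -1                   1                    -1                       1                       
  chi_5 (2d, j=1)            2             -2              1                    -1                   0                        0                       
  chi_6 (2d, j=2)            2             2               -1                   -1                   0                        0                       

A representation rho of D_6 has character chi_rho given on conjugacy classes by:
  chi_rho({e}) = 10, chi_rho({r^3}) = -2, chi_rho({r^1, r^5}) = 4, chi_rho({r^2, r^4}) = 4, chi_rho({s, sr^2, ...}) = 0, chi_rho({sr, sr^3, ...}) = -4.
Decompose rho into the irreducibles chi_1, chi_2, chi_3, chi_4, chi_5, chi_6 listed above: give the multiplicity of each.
Multiplicities: chi_1: 1, chi_2: 3, chi_3: 2, chi_4: 0, chi_5: 2, chi_6: 0.

Working: Use <chi_rho, chi> = (1/|G|) sum_C |C| * chi_rho(C) * conj(chi(C)) with |G| = 12 for each irreducible chi in the table:
  <chi_rho, chi_1> = (1/12)[1*(10)*conj(1) + 1*(-2)*conj(1) + 2*(4)*conj(1) + 2*(4)*conj(1) + 3*(0)*conj(1) + 3*(-4)*conj(1)]
      = (1/12)[(10) + (-2) + (8) + (8) + (0) + (-12)] = 12/12 = 1
  <chi_rho, chi_2> = (1/12)[1*(10)*conj(1) + 1*(-2)*conj(1) + 2*(4)*conj(1) + 2*(4)*conj(1) + 3*(0)*conj(-1) + 3*(-4)*conj(-1)]
      = (1/12)[(10) + (-2) + (8) + (8) + (0) + (12)] = 36/12 = 3
  <chi_rho, chi_3> = (1/12)[1*(10)*conj(1) + 1*(-2)*conj(-1) + 2*(4)*conj(-1) + 2*(4)*conj(1) + 3*(0)*conj(1) + 3*(-4)*conj(-1)]
      = (1/12)[(10) + (2) + (-8) + (8) + (0) + (12)] = 24/12 = 2
  <chi_rho, chi_4> = (1/12)[1*(10)*conj(1) + 1*(-2)*conj(-1) + 2*(4)*conj(-1) + 2*(4)*conj(1) + 3*(0)*conj(-1) + 3*(-4)*conj(1)]
      = (1/12)[(10) + (2) + (-8) + (8) + (0) + (-12)] = 0/12 = 0
  <chi_rho, chi_5> = (1/12)[1*(10)*conj(2) + 1*(-2)*conj(-2) + 2*(4)*conj(1) + 2*(4)*conj(-1) + 3*(0)*conj(0) + 3*(-4)*conj(0)]
      = (1/12)[(20) + (4) + (8) + (-8) + (0) + (0)] = 24/12 = 2
  <chi_rho, chi_6> = (1/12)[1*(10)*conj(2) + 1*(-2)*conj(2) + 2*(4)*conj(-1) + 2*(4)*conj(-1) + 3*(0)*conj(0) + 3*(-4)*conj(0)]
      = (1/12)[(20) + (-4) + (-8) + (-8) + (0) + (0)] = 0/12 = 0
Dimension check: dim(rho) = sum (mult * dim) = 1*1 + 3*1 + 2*1 + 0*1 + 2*2 + 0*2 = 10 = chi_rho(e) = 10.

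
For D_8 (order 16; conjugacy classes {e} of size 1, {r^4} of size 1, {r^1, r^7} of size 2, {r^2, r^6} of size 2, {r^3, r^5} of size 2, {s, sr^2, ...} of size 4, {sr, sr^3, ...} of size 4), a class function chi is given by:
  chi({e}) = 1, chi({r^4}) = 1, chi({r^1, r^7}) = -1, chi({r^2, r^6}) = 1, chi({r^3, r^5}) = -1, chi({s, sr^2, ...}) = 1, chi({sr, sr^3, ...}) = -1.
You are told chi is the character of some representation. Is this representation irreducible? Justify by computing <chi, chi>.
Irreducible: <chi, chi> = 1.

<chi, chi> = (1/|G|) sum_C |C| * |chi(C)|^2 = (1/16)[1*|1|^2 + 1*|1|^2 + 2*|-1|^2 + 2*|1|^2 + 2*|-1|^2 + 4*|1|^2 + 4*|-1|^2]
  = (1/16)[(1) + (1) + (2) + (2) + (2) + (4) + (4)] = 16/16 = 1.
A character is irreducible iff <chi, chi> = 1, so this representation is irreducible.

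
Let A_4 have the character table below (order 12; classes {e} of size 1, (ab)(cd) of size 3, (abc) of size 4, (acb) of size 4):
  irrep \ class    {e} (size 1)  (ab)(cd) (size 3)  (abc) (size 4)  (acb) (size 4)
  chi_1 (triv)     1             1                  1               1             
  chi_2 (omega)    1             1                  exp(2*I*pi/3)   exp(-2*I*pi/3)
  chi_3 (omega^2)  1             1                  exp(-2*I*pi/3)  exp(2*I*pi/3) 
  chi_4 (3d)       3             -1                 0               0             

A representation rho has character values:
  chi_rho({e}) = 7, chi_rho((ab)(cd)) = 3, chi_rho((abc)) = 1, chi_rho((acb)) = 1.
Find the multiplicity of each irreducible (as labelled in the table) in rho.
Multiplicities: chi_1: 2, chi_2: 1, chi_3: 1, chi_4: 1.

Use <chi_rho, chi> = (1/|G|) sum_C |C| * chi_rho(C) * conj(chi(C)) with |G| = 12 for each irreducible chi in the table:
  <chi_rho, chi_1> = (1/12)[1*(7)*conj(1) + 3*(3)*conj(1) + 4*(1)*conj(1) + 4*(1)*conj(1)]
      = (1/12)[(7) + (9) + (4) + (4)] = 24/12 = 2
  <chi_rho, chi_2> = (1/12)[1*(7)*conj(1) + 3*(3)*conj(1) + 4*(1)*conj(exp(2*I*pi/3)) + 4*(1)*conj(exp(-2*I*pi/3))]
      = (1/12)[(7) + (9) + (4 + 8*exp(-2*I*pi/3) + 4*exp(2*I*pi/3)) + (4 + 4*exp(-2*I*pi/3) + 8*exp(2*I*pi/3))] = 12/12 = 1
  <chi_rho, chi_3> = (1/12)[1*(7)*conj(1) + 3*(3)*conj(1) + 4*(1)*conj(exp(-2*I*pi/3)) + 4*(1)*conj(exp(2*I*pi/3))]
      = (1/12)[(7) + (9) + (4 + 4*exp(-2*I*pi/3) + 8*exp(2*I*pi/3)) + (4 + 8*exp(-2*I*pi/3) + 4*exp(2*I*pi/3))] = 12/12 = 1
  <chi_rho, chi_4> = (1/12)[1*(7)*conj(3) + 3*(3)*conj(-1) + 4*(1)*conj(0) + 4*(1)*conj(0)]
      = (1/12)[(21) + (-9) + (0) + (0)] = 12/12 = 1
(Exp terms are combined using exp(i*s)*conj(exp(i*t)) = exp(i*(s-t)), and sums of them are collapsed using the identity that for every m > 1 the m distinct m-th roots of unity sum to 0, e.g. 1 + exp(2*I*pi/3) + exp(-2*I*pi/3) = 0.)
Dimension check: dim(rho) = sum (mult * dim) = 2*1 + 1*1 + 1*1 + 1*3 = 7 = chi_rho(e) = 7.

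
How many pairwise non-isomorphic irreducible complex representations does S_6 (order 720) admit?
11

Explanation: The number of irreducible complex representations of a finite group equals its number of conjugacy classes. Conjugacy classes in S_6 correspond to cycle types, i.e. partitions of 6; there are p(6) = 11 of them, so S_6 (order 720) has exactly 11 irreducible complex representations.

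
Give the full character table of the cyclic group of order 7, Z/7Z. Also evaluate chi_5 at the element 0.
Character table of Z/7Z (irreps indexed chi_0,...,chi_6 with chi_k(m) = zeta_7^(k*m), zeta_7 = exp(2*pi*i/7)):
  irrep \ class  {0} (size 1)  {1} (size 1)    {2} (size 1)    {3} (size 1)    {4} (size 1)    {5} (size 1)    {6} (size 1)  
  chi_0          1             1               1               1               1               1               1             
  chi_1          1             exp(2*I*pi/7)   exp(4*I*pi/7)   exp(6*I*pi/7)   exp(-6*I*pi/7)  exp(-4*I*pi/7)  exp(-2*I*pi/7)
  chi_2          1             exp(4*I*pi/7)   exp(-6*I*pi/7)  exp(-2*I*pi/7)  exp(2*I*pi/7)   exp(6*I*pi/7)   exp(-4*I*pi/7)
  chi_3          1             exp(6*I*pi/7)   exp(-2*I*pi/7)  exp(4*I*pi/7)   exp(-4*I*pi/7)  exp(2*I*pi/7)   exp(-6*I*pi/7)
  chi_4          1             exp(-6*I*pi/7)  exp(2*I*pi/7)   exp(-4*I*pi/7)  exp(4*I*pi/7)   exp(-2*I*pi/7)  exp(6*I*pi/7) 
  chi_5          1             exp(-4*I*pi/7)  exp(6*I*pi/7)   exp(2*I*pi/7)   exp(-2*I*pi/7)  exp(-6*I*pi/7)  exp(4*I*pi/7) 
  chi_6          1             exp(-2*I*pi/7)  exp(-4*I*pi/7)  exp(-6*I*pi/7)  exp(6*I*pi/7)   exp(4*I*pi/7)   exp(2*I*pi/7) 

Spot check: chi_5(0) = zeta_7^(5*0) = zeta_7^0 = 1.

Why: Z/7Z is abelian, so all 7 irreducible complex representations are 1-dimensional. They are given by chi_k(m) = zeta_7^(k*m) for k = 0,...,6. Row orthogonality: sum_m chi_k(m) conj(chi_l(m)) = 7 * [k = l].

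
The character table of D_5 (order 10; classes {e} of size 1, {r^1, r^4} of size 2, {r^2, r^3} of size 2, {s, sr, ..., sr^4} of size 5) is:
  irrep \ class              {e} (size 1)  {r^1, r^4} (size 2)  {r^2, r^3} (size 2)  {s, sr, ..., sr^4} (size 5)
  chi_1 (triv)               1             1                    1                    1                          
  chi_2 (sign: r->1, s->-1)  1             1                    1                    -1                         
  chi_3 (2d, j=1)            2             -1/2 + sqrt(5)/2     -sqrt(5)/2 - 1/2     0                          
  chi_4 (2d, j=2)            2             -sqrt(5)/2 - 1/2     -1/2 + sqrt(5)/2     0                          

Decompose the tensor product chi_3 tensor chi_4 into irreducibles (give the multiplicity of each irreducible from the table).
chi_3 tensor chi_4 = chi_3 + chi_4 (all other irreducibles have multiplicity 0).

Working: The character of a tensor product is the pointwise product (chi_3 * chi_4)(C) = chi_3(C) * chi_4(C):
  {e}: (2)*(2), {r^1, r^4}: (-1/2 + sqrt(5)/2)*(-sqrt(5)/2 - 1/2), {r^2, r^3}: (-sqrt(5)/2 - 1/2)*(-1/2 + sqrt(5)/2), {s, sr, ..., sr^4}: (0)*(0)
so (chi_3 * chi_4) takes values
  {e} -> 4, {r^1, r^4} -> -1, {r^2, r^3} -> -1, {s, sr, ..., sr^4} -> 0.
Now take the inner product of this character with each irreducible chi from the table, <chi_3*chi_4, chi> = (1/10) sum_C |C| (chi_3*chi_4)(C) conj(chi(C)):
  <chi_3*chi_4, chi_1> = (1/10)[1*(4)*conj(1) + 2*(-1)*conj(1) + 2*(-1)*conj(1) + 5*(0)*conj(1)]
      = (1/10)[(4) + (-2) + (-2) + (0)] = 0/10 = 0
  <chi_3*chi_4, chi_2> = (1/10)[1*(4)*conj(1) + 2*(-1)*conj(1) + 2*(-1)*conj(1) + 5*(0)*conj(-1)]
      = (1/10)[(4) + (-2) + (-2) + (0)] = 0/10 = 0
  <chi_3*chi_4, chi_3> = (1/10)[1*(4)*conj(2) + 2*(-1)*conj(-1/2 + sqrt(5)/2) + 2*(-1)*conj(-sqrt(5)/2 - 1/2) + 5*(0)*conj(0)]
      = (1/10)[(8) + (1 - sqrt(5)) + (1 + sqrt(5)) + (0)] = 10/10 = 1
  <chi_3*chi_4, chi_4> = (1/10)[1*(4)*conj(2) + 2*(-1)*conj(-sqrt(5)/2 - 1/2) + 2*(-1)*conj(-1/2 + sqrt(5)/2) + 5*(0)*conj(0)]
      = (1/10)[(8) + (1 + sqrt(5)) + (1 - sqrt(5)) + (0)] = 10/10 = 1
Hence the multiplicities are chi_3: 1, chi_4: 1. Dimension check: dim(chi_3)*dim(chi_4) = 2*2 = 4 and sum (mult * dim) = 1*2 + 1*2 = 4.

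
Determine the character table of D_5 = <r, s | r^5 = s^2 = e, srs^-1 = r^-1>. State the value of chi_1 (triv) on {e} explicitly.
Conjugacy classes: {e} of size 1, {r^1, r^4} of size 2, {r^2, r^3} of size 2, {s, sr, ..., sr^4} of size 5.
Character table:
  irrep \ class              {e} (size 1)  {r^1, r^4} (size 2)  {r^2, r^3} (size 2)  {s, sr, ..., sr^4} (size 5)
  chi_1 (triv)               1             1                    1                    1                          
  chi_2 (sign: r->1, s->-1)  1             1                    1                    -1                         
  chi_3 (2d, j=1)            2             -1/2 + sqrt(5)/2     -sqrt(5)/2 - 1/2     0                          
  chi_4 (2d, j=2)            2             -sqrt(5)/2 - 1/2     -1/2 + sqrt(5)/2     0                          

Spot check: chi_1 (triv) on {e} = 1.

Proof sketch: D_5 has order 2*5 = 10 with 4 conjugacy classes, hence 4 irreducibles. Sum of squared dims 1 + 1 + 4 + 4 = 10 = |G|. Linear characters come from the abelianisation; the 2-dimensional irreps have character r^k -> 2*cos(2*pi*j*k/5), reflections -> 0.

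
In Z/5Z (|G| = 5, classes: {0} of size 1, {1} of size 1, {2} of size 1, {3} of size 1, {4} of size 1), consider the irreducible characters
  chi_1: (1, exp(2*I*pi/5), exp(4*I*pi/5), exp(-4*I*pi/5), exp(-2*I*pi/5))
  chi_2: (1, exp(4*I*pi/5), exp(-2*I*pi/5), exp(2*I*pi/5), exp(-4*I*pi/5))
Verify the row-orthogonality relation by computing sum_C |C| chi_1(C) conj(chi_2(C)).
Sum = 0; so <chi_1, chi_2> = 0 (distinct irreducibles are orthogonal).

Derivation: Compute term by term over conjugacy classes (|C| * chi_1(C) * conj(chi_2(C))):
  1*(1)*conj(1) + 1*(exp(2*I*pi/5))*conj(exp(4*I*pi/5)) + 1*(exp(4*I*pi/5))*conj(exp(-2*I*pi/5)) + 1*(exp(-4*I*pi/5))*conj(exp(2*I*pi/5)) + 1*(exp(-2*I*pi/5))*conj(exp(-4*I*pi/5))
  = (1) + (exp(-2*I*pi/5)) + (exp(-4*I*pi/5)) + (exp(4*I*pi/5)) + (exp(2*I*pi/5))
  = 0.
(Exp terms are combined using exp(i*s)*conj(exp(i*t)) = exp(i*(s-t)), and sums of them are collapsed using the identity that for every m > 1 the m distinct m-th roots of unity sum to 0, e.g. 1 + exp(2*I*pi/3) + exp(-2*I*pi/3) = 0.)
Dividing by |G| = 5 gives 0/5 = 0, matching the row-orthogonality relation <chi_1, chi_2> = [chi_1 = chi_2].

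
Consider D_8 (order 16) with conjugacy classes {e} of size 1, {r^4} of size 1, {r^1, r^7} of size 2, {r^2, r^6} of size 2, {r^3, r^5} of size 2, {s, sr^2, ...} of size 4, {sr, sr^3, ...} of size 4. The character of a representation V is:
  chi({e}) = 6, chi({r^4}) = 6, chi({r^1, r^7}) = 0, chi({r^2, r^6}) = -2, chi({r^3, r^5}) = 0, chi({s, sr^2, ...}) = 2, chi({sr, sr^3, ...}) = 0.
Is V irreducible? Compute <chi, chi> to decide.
Not irreducible (reducible): <chi, chi> = 6 > 1.

Explanation: <chi, chi> = (1/|G|) sum_C |C| * |chi(C)|^2 = (1/16)[1*|6|^2 + 1*|6|^2 + 2*|0|^2 + 2*|-2|^2 + 2*|0|^2 + 4*|2|^2 + 4*|0|^2]
  = (1/16)[(36) + (36) + (0) + (8) + (0) + (16) + (0)] = 96/16 = 6.
A character is irreducible iff <chi, chi> = 1, so this representation is reducible.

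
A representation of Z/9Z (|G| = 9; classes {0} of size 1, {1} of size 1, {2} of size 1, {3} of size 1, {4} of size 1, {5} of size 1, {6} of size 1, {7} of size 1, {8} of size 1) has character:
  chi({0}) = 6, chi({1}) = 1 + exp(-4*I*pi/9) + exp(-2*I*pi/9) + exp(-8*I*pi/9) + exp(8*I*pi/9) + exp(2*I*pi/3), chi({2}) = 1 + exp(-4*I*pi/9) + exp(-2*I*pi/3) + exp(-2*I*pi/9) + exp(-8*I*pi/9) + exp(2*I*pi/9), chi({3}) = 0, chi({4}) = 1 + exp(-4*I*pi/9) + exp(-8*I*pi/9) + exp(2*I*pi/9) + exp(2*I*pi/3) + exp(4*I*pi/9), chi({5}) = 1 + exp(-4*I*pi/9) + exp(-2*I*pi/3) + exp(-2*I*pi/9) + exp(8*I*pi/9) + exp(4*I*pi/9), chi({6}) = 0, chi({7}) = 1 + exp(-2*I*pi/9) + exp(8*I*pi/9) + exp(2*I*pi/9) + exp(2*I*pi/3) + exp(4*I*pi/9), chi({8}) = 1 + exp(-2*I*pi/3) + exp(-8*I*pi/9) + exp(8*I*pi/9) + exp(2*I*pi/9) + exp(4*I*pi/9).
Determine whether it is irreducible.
Not irreducible (reducible): <chi, chi> = 6 > 1.

Justification: <chi, chi> = (1/|G|) sum_C |C| * |chi(C)|^2 = (1/9)[1*|6|^2 + 1*|1 + exp(-4*I*pi/9) + exp(-2*I*pi/9) + exp(-8*I*pi/9) + exp(8*I*pi/9) + exp(2*I*pi/3)|^2 + 1*|1 + exp(-4*I*pi/9) + exp(-2*I*pi/3) + exp(-2*I*pi/9) + exp(-8*I*pi/9) + exp(2*I*pi/9)|^2 + 1*|0|^2 + 1*|1 + exp(-4*I*pi/9) + exp(-8*I*pi/9) + exp(2*I*pi/9) + exp(2*I*pi/3) + exp(4*I*pi/9)|^2 + 1*|1 + exp(-4*I*pi/9) + exp(-2*I*pi/3) + exp(-2*I*pi/9) + exp(8*I*pi/9) + exp(4*I*pi/9)|^2 + 1*|0|^2 + 1*|1 + exp(-2*I*pi/9) + exp(8*I*pi/9) + exp(2*I*pi/9) + exp(2*I*pi/3) + exp(4*I*pi/9)|^2 + 1*|1 + exp(-2*I*pi/3) + exp(-8*I*pi/9) + exp(8*I*pi/9) + exp(2*I*pi/9) + exp(4*I*pi/9)|^2]
  = (1/9)[(36) + (6 + 3*exp(-4*I*pi/9) + 3*exp(-2*I*pi/3) + 4*exp(-2*I*pi/9) + 5*exp(-8*I*pi/9) + 5*exp(8*I*pi/9) + 4*exp(2*I*pi/9) + 3*exp(2*I*pi/3) + 3*exp(4*I*pi/9)) + (6 + 4*exp(-4*I*pi/9) + 5*exp(-2*I*pi/9) + 3*exp(-2*I*pi/3) + 3*exp(-8*I*pi/9) + 3*exp(8*I*pi/9) + 3*exp(2*I*pi/3) + 5*exp(2*I*pi/9) + 4*exp(4*I*pi/9)) + (0) + (6 + 5*exp(-4*I*pi/9) + 3*exp(-2*I*pi/3) + 3*exp(-2*I*pi/9) + 4*exp(-8*I*pi/9) + 4*exp(8*I*pi/9) + 3*exp(2*I*pi/9) + 3*exp(2*I*pi/3) + 5*exp(4*I*pi/9)) + (6 + 5*exp(-4*I*pi/9) + 3*exp(-2*I*pi/3) + 3*exp(-2*I*pi/9) + 4*exp(-8*I*pi/9) + 4*exp(8*I*pi/9) + 3*exp(2*I*pi/9) + 3*exp(2*I*pi/3) + 5*exp(4*I*pi/9)) + (0) + (6 + 4*exp(-4*I*pi/9) + 5*exp(-2*I*pi/9) + 3*exp(-2*I*pi/3) + 3*exp(-8*I*pi/9) + 3*exp(8*I*pi/9) + 3*exp(2*I*pi/3) + 5*exp(2*I*pi/9) + 4*exp(4*I*pi/9)) + (6 + 3*exp(-4*I*pi/9) + 3*exp(-2*I*pi/3) + 4*exp(-2*I*pi/9) + 5*exp(-8*I*pi/9) + 5*exp(8*I*pi/9) + 4*exp(2*I*pi/9) + 3*exp(2*I*pi/3) + 3*exp(4*I*pi/9))] = 54/9 = 6.
(Exp terms are combined using exp(i*s)*conj(exp(i*t)) = exp(i*(s-t)), and sums of them are collapsed using the identity that for every m > 1 the m distinct m-th roots of unity sum to 0, e.g. 1 + exp(2*I*pi/3) + exp(-2*I*pi/3) = 0.)
A character is irreducible iff <chi, chi> = 1, so this representation is reducible.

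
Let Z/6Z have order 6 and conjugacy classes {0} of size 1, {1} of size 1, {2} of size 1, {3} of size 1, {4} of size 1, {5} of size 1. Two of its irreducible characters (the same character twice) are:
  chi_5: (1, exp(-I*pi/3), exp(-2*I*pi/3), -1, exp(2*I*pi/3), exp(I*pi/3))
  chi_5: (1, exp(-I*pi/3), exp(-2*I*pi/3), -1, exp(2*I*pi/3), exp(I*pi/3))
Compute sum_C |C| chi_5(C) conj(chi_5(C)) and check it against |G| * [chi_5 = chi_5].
Sum = 6 = |G| = 6; so <chi_5, chi_5> = 1 (norm-1 confirms irreducibility).

Justification: Compute term by term over conjugacy classes (|C| * chi_5(C) * conj(chi_5(C))):
  1*(1)*conj(1) + 1*(exp(-I*pi/3))*conj(exp(-I*pi/3)) + 1*(exp(-2*I*pi/3))*conj(exp(-2*I*pi/3)) + 1*(-1)*conj(-1) + 1*(exp(2*I*pi/3))*conj(exp(2*I*pi/3)) + 1*(exp(I*pi/3))*conj(exp(I*pi/3))
  = (1) + (1) + (1) + (1) + (1) + (1)
  = 6.
(Exp terms are combined using exp(i*s)*conj(exp(i*t)) = exp(i*(s-t)), and sums of them are collapsed using the identity that for every m > 1 the m distinct m-th roots of unity sum to 0, e.g. 1 + exp(2*I*pi/3) + exp(-2*I*pi/3) = 0.)
Dividing by |G| = 6 gives 6/6 = 1, matching the row-orthogonality relation <chi_5, chi_5> = [chi_5 = chi_5].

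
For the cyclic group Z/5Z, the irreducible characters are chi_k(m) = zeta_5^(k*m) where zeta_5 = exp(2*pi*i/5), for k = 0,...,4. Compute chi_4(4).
chi_4(4) = zeta_5^16 = exp(2*I*pi/5)

Proof sketch: chi_4(4) = zeta_5^(4*4) = zeta_5^16. Since zeta_5^5 = 1, this equals zeta_5^1 = exp(2*pi*i*1/5) = exp(2*I*pi/5).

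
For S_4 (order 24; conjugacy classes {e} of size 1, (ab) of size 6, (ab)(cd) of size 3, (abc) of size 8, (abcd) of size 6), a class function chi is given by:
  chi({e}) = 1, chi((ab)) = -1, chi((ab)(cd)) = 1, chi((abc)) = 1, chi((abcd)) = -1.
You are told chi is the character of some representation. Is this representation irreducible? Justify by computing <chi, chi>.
Irreducible: <chi, chi> = 1.

Derivation: <chi, chi> = (1/|G|) sum_C |C| * |chi(C)|^2 = (1/24)[1*|1|^2 + 6*|-1|^2 + 3*|1|^2 + 8*|1|^2 + 6*|-1|^2]
  = (1/24)[(1) + (6) + (3) + (8) + (6)] = 24/24 = 1.
A character is irreducible iff <chi, chi> = 1, so this representation is irreducible.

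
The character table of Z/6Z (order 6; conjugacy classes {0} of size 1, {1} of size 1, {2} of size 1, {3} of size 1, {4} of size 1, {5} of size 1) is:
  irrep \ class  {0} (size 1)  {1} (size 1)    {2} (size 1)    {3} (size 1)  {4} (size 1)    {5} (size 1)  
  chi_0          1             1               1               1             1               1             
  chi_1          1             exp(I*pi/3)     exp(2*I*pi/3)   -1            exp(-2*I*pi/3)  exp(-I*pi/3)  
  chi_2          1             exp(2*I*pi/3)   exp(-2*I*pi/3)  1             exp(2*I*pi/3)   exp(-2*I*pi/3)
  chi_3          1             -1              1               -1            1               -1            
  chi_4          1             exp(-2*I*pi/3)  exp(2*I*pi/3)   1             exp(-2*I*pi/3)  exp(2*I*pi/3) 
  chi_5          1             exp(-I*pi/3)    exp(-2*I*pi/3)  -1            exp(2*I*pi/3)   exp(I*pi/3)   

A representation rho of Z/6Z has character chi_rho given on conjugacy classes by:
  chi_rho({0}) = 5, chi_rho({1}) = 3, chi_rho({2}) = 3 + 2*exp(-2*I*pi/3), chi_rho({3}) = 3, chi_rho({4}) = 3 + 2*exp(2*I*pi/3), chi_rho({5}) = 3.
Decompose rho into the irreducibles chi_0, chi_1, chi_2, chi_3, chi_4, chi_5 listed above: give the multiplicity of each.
Multiplicities: chi_0: 3, chi_1: 0, chi_2: 1, chi_3: 0, chi_4: 0, chi_5: 1.

Argument: Use <chi_rho, chi> = (1/|G|) sum_C |C| * chi_rho(C) * conj(chi(C)) with |G| = 6 for each irreducible chi in the table:
  <chi_rho, chi_0> = (1/6)[1*(5)*conj(1) + 1*(3)*conj(1) + 1*(3 + 2*exp(-2*I*pi/3))*conj(1) + 1*(3)*conj(1) + 1*(3 + 2*exp(2*I*pi/3))*conj(1) + 1*(3)*conj(1)]
      = (1/6)[(5) + (3) + (3 + 2*exp(-2*I*pi/3)) + (3) + (3 + 2*exp(2*I*pi/3)) + (3)] = 18/6 = 3
  <chi_rho, chi_1> = (1/6)[1*(5)*conj(1) + 1*(3)*conj(exp(I*pi/3)) + 1*(3 + 2*exp(-2*I*pi/3))*conj(exp(2*I*pi/3)) + 1*(3)*conj(-1) + 1*(3 + 2*exp(2*I*pi/3))*conj(exp(-2*I*pi/3)) + 1*(3)*conj(exp(-I*pi/3))]
      = (1/6)[(5) + (3*exp(-I*pi/3) + exp(-2*I*pi/3) + exp(I*pi/3)) + (3*exp(-2*I*pi/3) + 2*exp(2*I*pi/3)) + (-3) + (2*exp(-2*I*pi/3) + 3*exp(2*I*pi/3)) + (exp(-I*pi/3) + exp(2*I*pi/3) + 3*exp(I*pi/3))] = 0/6 = 0
  <chi_rho, chi_2> = (1/6)[1*(5)*conj(1) + 1*(3)*conj(exp(2*I*pi/3)) + 1*(3 + 2*exp(-2*I*pi/3))*conj(exp(-2*I*pi/3)) + 1*(3)*conj(1) + 1*(3 + 2*exp(2*I*pi/3))*conj(exp(2*I*pi/3)) + 1*(3)*conj(exp(-2*I*pi/3))]
      = (1/6)[(5) + (3*exp(-2*I*pi/3)) + (2 + 3*exp(2*I*pi/3)) + (3) + (2 + 3*exp(-2*I*pi/3)) + (3*exp(2*I*pi/3))] = 6/6 = 1
  <chi_rho, chi_3> = (1/6)[1*(5)*conj(1) + 1*(3)*conj(-1) + 1*(3 + 2*exp(-2*I*pi/3))*conj(1) + 1*(3)*conj(-1) + 1*(3 + 2*exp(2*I*pi/3))*conj(1) + 1*(3)*conj(-1)]
      = (1/6)[(5) + (-3) + (3 + 2*exp(-2*I*pi/3)) + (-3) + (3 + 2*exp(2*I*pi/3)) + (-3)] = 0/6 = 0
  <chi_rho, chi_4> = (1/6)[1*(5)*conj(1) + 1*(3)*conj(exp(-2*I*pi/3)) + 1*(3 + 2*exp(-2*I*pi/3))*conj(exp(2*I*pi/3)) + 1*(3)*conj(1) + 1*(3 + 2*exp(2*I*pi/3))*conj(exp(-2*I*pi/3)) + 1*(3)*conj(exp(2*I*pi/3))]
      = (1/6)[(5) + (exp(-2*I*pi/3) + exp(I*pi/3) + 3*exp(2*I*pi/3)) + (3*exp(-2*I*pi/3) + 2*exp(2*I*pi/3)) + (3) + (2*exp(-2*I*pi/3) + 3*exp(2*I*pi/3)) + (3*exp(-2*I*pi/3) + exp(-I*pi/3) + exp(2*I*pi/3))] = 0/6 = 0
  <chi_rho, chi_5> = (1/6)[1*(5)*conj(1) + 1*(3)*conj(exp(-I*pi/3)) + 1*(3 + 2*exp(-2*I*pi/3))*conj(exp(-2*I*pi/3)) + 1*(3)*conj(-1) + 1*(3 + 2*exp(2*I*pi/3))*conj(exp(2*I*pi/3)) + 1*(3)*conj(exp(I*pi/3))]
      = (1/6)[(5) + (3*exp(I*pi/3)) + (2 + 3*exp(2*I*pi/3)) + (-3) + (2 + 3*exp(-2*I*pi/3)) + (3*exp(-I*pi/3))] = 6/6 = 1
(Exp terms are combined using exp(i*s)*conj(exp(i*t)) = exp(i*(s-t)), and sums of them are collapsed using the identity that for every m > 1 the m distinct m-th roots of unity sum to 0, e.g. 1 + exp(2*I*pi/3) + exp(-2*I*pi/3) = 0.)
Dimension check: dim(rho) = sum (mult * dim) = 3*1 + 0*1 + 1*1 + 0*1 + 0*1 + 1*1 = 5 = chi_rho(e) = 5.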